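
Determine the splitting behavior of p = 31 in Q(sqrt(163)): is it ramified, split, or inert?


K = Q(sqrt(163)). Since d mod 4 = 3, disc(K) = 652.
Check p | disc: 652 mod 31 = 1.
p does not divide disc. Compute Legendre symbol (d/p):
8^((31-1)/2) mod 31 = 1
(d/p) = 1, so p splits: (p) = P*P' with e=1, f=1, g=2.
Therefore p is split.

split


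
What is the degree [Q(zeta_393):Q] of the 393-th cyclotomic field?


The degree equals Euler's totient phi(393).
393 = 3 * 131
phi(393) = 260

260


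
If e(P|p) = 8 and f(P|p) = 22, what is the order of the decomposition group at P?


|D_P| = e * f
= 8 * 22
= 176

176


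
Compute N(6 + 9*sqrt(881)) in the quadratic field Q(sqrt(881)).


N(a + b*sqrt(d)) = a^2 - d*b^2
= (6)^2 - (881)*(9)^2
= 36 - 71361
= -71325

-71325


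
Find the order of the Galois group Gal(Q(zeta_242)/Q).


|Gal(Q(zeta_242)/Q)| = phi(242)
= 110

110


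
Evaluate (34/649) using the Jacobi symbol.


Compute (34/649) via quadratic reciprocity:
  pull out 2: (2/649) = +1  (since 649 mod 8 = 1)
  reciprocity: (17/649) -> +(649/17)
  reduce: (3/17)
  reciprocity: (3/17) -> +(17/3)
  reduce: (2/3)
  pull out 2: (2/3) = -1  (since 3 mod 8 = 3)
  (1/3) = 1
Product of signs = -1

-1


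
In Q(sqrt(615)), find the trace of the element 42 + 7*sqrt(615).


Tr(a + b*sqrt(d)) = (a + b*sqrt(d)) + (a - b*sqrt(d)) = 2a
= 2 * (42)
= 84

84


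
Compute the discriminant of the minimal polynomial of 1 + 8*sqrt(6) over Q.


The element 1 + 8*sqrt(6) has minimal polynomial:
x^2 - 2*x - 383
Discriminant = (-2)^2 - 4*(-383)
= 4 + 1532
= 1536

1536


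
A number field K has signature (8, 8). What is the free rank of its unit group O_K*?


By Dirichlet's unit theorem:
rank = r1 + r2 - 1
= 8 + 8 - 1
= 15

15


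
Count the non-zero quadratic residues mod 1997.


For prime p, the number of non-zero quadratic residues is (p-1)/2.
= (1997-1)/2
= 998

998


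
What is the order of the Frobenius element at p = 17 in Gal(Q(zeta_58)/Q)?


The Frobenius at p in Gal(Q(zeta_n)/Q) = (Z/nZ)* is the class of p, so its order is ord_58(17), the smallest k >= 1 with 17^k = 1 mod 58.
n = 58 = 2 * 29, phi(58) = 28; the order divides phi(n).
Divisors of 28: 1, 2, 4, 7, 14, 28
Repeated squaring mod 58: 17^1 = 17, 17^2 = 57, 17^4 = 1, 17^8 = 1, 17^16 = 1
Test divisors in increasing order:
  k=1: 17^1 = 17 mod 58
  k=2: 17^2 = 57 mod 58
  k=4: 17^4 = 1 mod 58  <- first divisor giving 1
Order = 4

4


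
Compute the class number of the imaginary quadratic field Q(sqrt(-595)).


K = Q(sqrt(-595)). d mod 4 = 1, so D = disc(K) = d = -595
h(K) equals the number of primitive reduced positive-definite forms (a, b, c) = a*x^2 + b*x*y + c*y^2 with b^2 - 4ac = D,
where reduced means |b| <= a <= c, with b >= 0 whenever |b| = a or a = c, and primitive means gcd(a, b, c) = 1.
Reduced forces 3a^2 <= |D| = 595, so 1 <= a <= 14; b must have the parity of D, and c = (b^2 - D)/(4a) must be an integer >= a.
Enumerate a = 1..14, b in [-a, a]:
  a=1: (1, 1, 149)  [1]
  a=2..4: none
  a=5: (5, 5, 31)  [1]
  a=6: none
  a=7: (7, 7, 23)  [1]
  a=8..12: none
  a=13: (13, 9, 13)  [1]
  a=14: none
Total reduced forms: 1 + 1 + 1 + 1 = 4
h = 4

4


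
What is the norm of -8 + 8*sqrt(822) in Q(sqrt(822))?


N(a + b*sqrt(d)) = a^2 - d*b^2
= (-8)^2 - (822)*(8)^2
= 64 - 52608
= -52544

-52544


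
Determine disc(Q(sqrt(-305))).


For K = Q(sqrt(d)) with d squarefree: disc(K) = d if d = 1 mod 4, and disc(K) = 4d if d = 2 or 3 mod 4.
Here d = -305, and d mod 4 = 3.
d = 3 mod 4, not 1 (O_K = Z[sqrt(d)]), so disc(K) = 4d = 4 * (-305) = -1220

-1220


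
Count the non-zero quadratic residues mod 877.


For prime p, the number of non-zero quadratic residues is (p-1)/2.
= (877-1)/2
= 438

438


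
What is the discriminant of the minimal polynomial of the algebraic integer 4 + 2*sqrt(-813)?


The element 4 + 2*sqrt(-813) has minimal polynomial:
x^2 - 8*x + 3268
Discriminant = (-8)^2 - 4*(3268)
= 64 - 13072
= -13008

-13008


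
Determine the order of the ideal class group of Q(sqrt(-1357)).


K = Q(sqrt(-1357)). d mod 4 = 3, so D = disc(K) = 4d = -5428
h(K) equals the number of primitive reduced positive-definite forms (a, b, c) = a*x^2 + b*x*y + c*y^2 with b^2 - 4ac = D,
where reduced means |b| <= a <= c, with b >= 0 whenever |b| = a or a = c, and primitive means gcd(a, b, c) = 1.
Reduced forces 3a^2 <= |D| = 5428, so 1 <= a <= 42; b must have the parity of D, and c = (b^2 - D)/(4a) must be an integer >= a.
Enumerate a = 1..42, b in [-a, a]:
  a=1: (1, 0, 1357)  [1]
  a=2: (2, 2, 679)  [1]
  a=3..6: none
  a=7: (7, -2, 194), (7, 2, 194)  [2]
  a=8..13: none
  a=14: (14, -2, 97), (14, 2, 97)  [2]
  a=15..18: none
  a=19: (19, -14, 74), (19, 14, 74)  [2]
  a=20..22: none
  a=23: (23, 0, 59)  [1]
  a=24..28: none
  a=29: (29, -16, 49), (29, 16, 49)  [2]
  a=30: none
  a=31: (31, -20, 47), (31, 20, 47)  [2]
  a=32..36: none
  a=37: (37, -14, 38), (37, 14, 38)  [2]
  a=38..40: none
  a=41: (41, 36, 41)  [1]
  a=42: none
Total reduced forms: 1 + 1 + 2 + 2 + 2 + 1 + 2 + 2 + 2 + 1 = 16
h = 16

16


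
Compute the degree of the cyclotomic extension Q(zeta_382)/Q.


The degree equals Euler's totient phi(382).
382 = 2 * 191
phi(382) = 190

190


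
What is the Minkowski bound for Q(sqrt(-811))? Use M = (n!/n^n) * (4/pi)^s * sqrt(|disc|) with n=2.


d = -811, d mod 4 = 1, so disc(K) = d = -811; |disc(K)| = 811
Imaginary quadratic field, so n = 2, s = r2 = 1, r1 = 0
M = (n!/n^n) * (4/pi)^s * sqrt(|disc(K)|) = (2!/2^2) * (4/pi)^1 * sqrt(811)
= 0.5 * 1.273240 * 28.478062
= 18.1297

18.1297


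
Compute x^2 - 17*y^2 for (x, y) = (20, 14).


x^2 - d*y^2
= 20^2 - 17*14^2
= 400 - 3332
= -2932

-2932


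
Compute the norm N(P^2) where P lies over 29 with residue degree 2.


N(P^a) = p^(a*f)
= 29^(2*2)
= 29^4
= 707281

707281


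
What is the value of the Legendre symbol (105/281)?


p = 281 is prime, so compute (105/281) with the reciprocity algorithm (Jacobi-symbol steps: pull out 2s via (2/n), flip via reciprocity, reduce):
  reciprocity: (105/281) -> +(281/105)
  reduce: (71/105)
  reciprocity: (71/105) -> +(105/71)
  reduce: (34/71)
  pull out 2: (2/71) = +1  (since 71 mod 8 = 7)
  reciprocity: (17/71) -> +(71/17)
  reduce: (3/17)
  reciprocity: (3/17) -> +(17/3)
  reduce: (2/3)
  pull out 2: (2/3) = -1  (since 3 mod 8 = 3)
  (1/3) = 1
Product of signs = -1
(105/281) = -1

-1


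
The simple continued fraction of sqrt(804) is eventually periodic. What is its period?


Run the CF algorithm for sqrt(804).
a_0 = floor(sqrt(804)) = 28; set m_0=0, q_0=1.
Recurrence: m' = q*a - m,  q' = (d - m'^2)/q,  a' = floor((a_0 + m')/q').
  step 1: m=28, q=20, a=2
  step 2: m=12, q=33, a=1
  step 3: m=21, q=11, a=4
  step 4: m=23, q=25, a=2
  step 5: m=27, q=3, a=18
  step 6: m=27, q=25, a=2
  step 7: m=23, q=11, a=4
  step 8: m=21, q=33, a=1
  step 9: m=12, q=20, a=2
  step 10: m=28, q=1, a=56
a_10 = 2*a_0 = 56, so the period closes here.
sqrt(804) = [28; 2, 1, 4, 2, 18, 2, 4, 1, 2, 56]
Period length = 10

10


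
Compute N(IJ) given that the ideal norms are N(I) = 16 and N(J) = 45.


N(IJ) = N(I) * N(J)
= 16 * 45
= 720

720


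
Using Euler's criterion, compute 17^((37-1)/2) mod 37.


p = 37 is prime and the exponent is (p-1)/2 = 18, so by Euler's criterion 17^18 = (17/37) = +1 or -1 mod 37.
Compute by square-and-multiply:
  18 = 16 + 2 (binary 10010)
  Repeated squaring mod 37: 17^1 = 17, 17^2 = 30, 17^4 = 12, 17^8 = 33, 17^16 = 16
  17^18 = 17^16 * 17^2 = 16 * 30 mod 37
    16 * 30 = 480 = 36 mod 37
  17^18 = 36 mod 37
Result 36 = p - 1 = -1 mod 37: 17 is a quadratic non-residue mod 37. As a residue in [0, p-1] the value is 36.
17^18 mod 37 = 36

36


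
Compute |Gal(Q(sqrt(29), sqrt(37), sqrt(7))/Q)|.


The 3 square roots of distinct primes are multiplicatively independent over Q,
so [K:Q] = 2^3 and Gal(K/Q) is isomorphic to (Z/2Z)^3.
|Gal| = 2^3 = 8

8


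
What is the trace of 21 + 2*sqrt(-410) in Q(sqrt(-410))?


Tr(a + b*sqrt(d)) = (a + b*sqrt(d)) + (a - b*sqrt(d)) = 2a
= 2 * (21)
= 42

42


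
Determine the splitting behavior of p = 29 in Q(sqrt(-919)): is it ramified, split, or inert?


K = Q(sqrt(-919)). Since d mod 4 = 1, disc(K) = -919.
Check p | disc: -919 mod 29 = 9.
p does not divide disc. Compute Legendre symbol (d/p):
9^((29-1)/2) mod 29 = 1
(d/p) = 1, so p splits: (p) = P*P' with e=1, f=1, g=2.
Therefore p is split.

split


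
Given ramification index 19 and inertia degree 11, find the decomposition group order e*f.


|D_P| = e * f
= 19 * 11
= 209

209


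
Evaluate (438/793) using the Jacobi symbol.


Compute (438/793) via quadratic reciprocity:
  pull out 2: (2/793) = +1  (since 793 mod 8 = 1)
  reciprocity: (219/793) -> +(793/219)
  reduce: (136/219)
  pull out 2: (2/219) = -1  (since 219 mod 8 = 3)
  pull out 2: (2/219) = -1  (since 219 mod 8 = 3)
  pull out 2: (2/219) = -1  (since 219 mod 8 = 3)
  reciprocity: (17/219) -> +(219/17)
  reduce: (15/17)
  reciprocity: (15/17) -> +(17/15)
  reduce: (2/15)
  pull out 2: (2/15) = +1  (since 15 mod 8 = 7)
  (1/15) = 1
Product of signs = -1

-1


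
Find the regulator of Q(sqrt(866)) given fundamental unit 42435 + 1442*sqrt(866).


epsilon = 42435 + 1442*sqrt(866)
= 84870.0000
R = ln(84870.0000)
= 11.3489

11.3489


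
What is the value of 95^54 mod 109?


p = 109 is prime and the exponent is (p-1)/2 = 54, so by Euler's criterion 95^54 = (95/109) = +1 or -1 mod 109.
Compute by square-and-multiply:
  54 = 32 + 16 + 4 + 2 (binary 110110)
  Repeated squaring mod 109: 95^1 = 95, 95^2 = 87, 95^4 = 48, 95^8 = 15, 95^16 = 7, 95^32 = 49
  95^54 = 95^32 * 95^16 * 95^4 * 95^2 = 49 * 7 * 48 * 87 mod 109
    49 * 7 = 343 = 16 mod 109
    16 * 48 = 768 = 5 mod 109
    5 * 87 = 435 = 108 mod 109
  95^54 = 108 mod 109
Result 108 = p - 1 = -1 mod 109: 95 is a quadratic non-residue mod 109. As a residue in [0, p-1] the value is 108.
95^54 mod 109 = 108

108


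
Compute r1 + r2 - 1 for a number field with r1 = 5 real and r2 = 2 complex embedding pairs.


By Dirichlet's unit theorem:
rank = r1 + r2 - 1
= 5 + 2 - 1
= 6

6


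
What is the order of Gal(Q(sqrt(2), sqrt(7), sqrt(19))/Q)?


The 3 square roots of distinct primes are multiplicatively independent over Q,
so [K:Q] = 2^3 and Gal(K/Q) is isomorphic to (Z/2Z)^3.
|Gal| = 2^3 = 8

8


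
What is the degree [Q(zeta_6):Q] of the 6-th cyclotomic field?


The degree equals Euler's totient phi(6).
6 = 2 * 3
phi(6) = 2

2


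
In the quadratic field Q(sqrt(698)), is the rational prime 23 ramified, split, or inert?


K = Q(sqrt(698)). Since d mod 4 = 2, disc(K) = 2792.
Check p | disc: 2792 mod 23 = 9.
p does not divide disc. Compute Legendre symbol (d/p):
8^((23-1)/2) mod 23 = 1
(d/p) = 1, so p splits: (p) = P*P' with e=1, f=1, g=2.
Therefore p is split.

split


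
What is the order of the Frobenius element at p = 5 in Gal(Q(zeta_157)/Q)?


The Frobenius at p in Gal(Q(zeta_n)/Q) = (Z/nZ)* is the class of p, so its order is ord_157(5), the smallest k >= 1 with 5^k = 1 mod 157.
n = 157 = 157, phi(157) = 156; the order divides phi(n).
Divisors of 156: 1, 2, 3, 4, 6, 12, 13, 26, 39, 52, 78, 156
Repeated squaring mod 157: 5^1 = 5, 5^2 = 25, 5^4 = 154, 5^8 = 9, 5^16 = 81, 5^32 = 124, 5^64 = 147, 5^128 = 100
Test divisors in increasing order:
  k=1: 5^1 = 5 mod 157
  k=2: 5^2 = 25 mod 157
  k=3: 5^3 = 25 * 5 = 125 mod 157
  k=4: 5^4 = 154 mod 157
  k=6: 5^6 = 154 * 25 = 82 mod 157
  k=12: 5^12 = 9 * 154 = 130 mod 157
  k=13: 5^13 = 9 * 154 * 5 = 22 mod 157
  k=26: 5^26 = 81 * 9 * 25 = 13 mod 157
  k=39: 5^39 = 124 * 154 * 25 * 5 = 129 mod 157
  k=52: 5^52 = 124 * 81 * 154 = 12 mod 157
  k=78: 5^78 = 147 * 9 * 154 * 25 = 156 mod 157
  k=156: 5^156 = 100 * 81 * 9 * 154 = 1 mod 157  <- first divisor giving 1
Order = 156

156


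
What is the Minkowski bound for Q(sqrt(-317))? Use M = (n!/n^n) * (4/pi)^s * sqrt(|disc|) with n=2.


d = -317, d mod 4 = 3, so disc(K) = 4d = -1268; |disc(K)| = 1268
Imaginary quadratic field, so n = 2, s = r2 = 1, r1 = 0
M = (n!/n^n) * (4/pi)^s * sqrt(|disc(K)|) = (2!/2^2) * (4/pi)^1 * sqrt(1268)
= 0.5 * 1.273240 * 35.608988
= 22.6694

22.6694


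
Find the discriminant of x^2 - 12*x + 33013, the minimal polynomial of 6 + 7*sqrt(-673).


The element 6 + 7*sqrt(-673) has minimal polynomial:
x^2 - 12*x + 33013
Discriminant = (-12)^2 - 4*(33013)
= 144 - 132052
= -131908

-131908


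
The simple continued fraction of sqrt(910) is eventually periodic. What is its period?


Run the CF algorithm for sqrt(910).
a_0 = floor(sqrt(910)) = 30; set m_0=0, q_0=1.
Recurrence: m' = q*a - m,  q' = (d - m'^2)/q,  a' = floor((a_0 + m')/q').
  step 1: m=30, q=10, a=6
  step 2: m=30, q=1, a=60
a_2 = 2*a_0 = 60, so the period closes here.
sqrt(910) = [30; 6, 60]
Period length = 2

2


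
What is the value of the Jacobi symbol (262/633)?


Compute (262/633) via quadratic reciprocity:
  pull out 2: (2/633) = +1  (since 633 mod 8 = 1)
  reciprocity: (131/633) -> +(633/131)
  reduce: (109/131)
  reciprocity: (109/131) -> +(131/109)
  reduce: (22/109)
  pull out 2: (2/109) = -1  (since 109 mod 8 = 5)
  reciprocity: (11/109) -> +(109/11)
  reduce: (10/11)
  pull out 2: (2/11) = -1  (since 11 mod 8 = 3)
  reciprocity: (5/11) -> +(11/5)
  reduce: (1/5)
  (1/5) = 1
Product of signs = 1

1


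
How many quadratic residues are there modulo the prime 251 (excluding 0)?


For prime p, the number of non-zero quadratic residues is (p-1)/2.
= (251-1)/2
= 125

125


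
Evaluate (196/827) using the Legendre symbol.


p = 827 is prime, so compute (196/827) with the reciprocity algorithm (Jacobi-symbol steps: pull out 2s via (2/n), flip via reciprocity, reduce):
  pull out 2: (2/827) = -1  (since 827 mod 8 = 3)
  pull out 2: (2/827) = -1  (since 827 mod 8 = 3)
  reciprocity: (49/827) -> +(827/49)
  reduce: (43/49)
  reciprocity: (43/49) -> +(49/43)
  reduce: (6/43)
  pull out 2: (2/43) = -1  (since 43 mod 8 = 3)
  reciprocity: (3/43) -> -(43/3)
  reduce: (1/3)
  (1/3) = 1
Product of signs = 1
(196/827) = 1

1


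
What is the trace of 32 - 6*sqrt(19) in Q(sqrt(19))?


Tr(a + b*sqrt(d)) = (a + b*sqrt(d)) + (a - b*sqrt(d)) = 2a
= 2 * (32)
= 64

64


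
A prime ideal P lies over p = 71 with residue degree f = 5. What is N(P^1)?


N(P^a) = p^(a*f)
= 71^(1*5)
= 71^5
= 1804229351

1804229351


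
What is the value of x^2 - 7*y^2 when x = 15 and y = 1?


x^2 - d*y^2
= 15^2 - 7*1^2
= 225 - 7
= 218

218


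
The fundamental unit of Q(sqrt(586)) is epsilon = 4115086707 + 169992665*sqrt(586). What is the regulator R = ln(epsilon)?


epsilon = 4115086707 + 169992665*sqrt(586)
= 8.2302e+09
R = ln(8.2302e+09)
= 22.8311

22.8311


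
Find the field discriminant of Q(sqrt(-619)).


For K = Q(sqrt(d)) with d squarefree: disc(K) = d if d = 1 mod 4, and disc(K) = 4d if d = 2 or 3 mod 4.
Here d = -619, and d mod 4 = 1.
d = 1 mod 4 (O_K = Z[(1+sqrt(d))/2]), so disc(K) = d = -619

-619


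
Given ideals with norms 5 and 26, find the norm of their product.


N(IJ) = N(I) * N(J)
= 5 * 26
= 130

130


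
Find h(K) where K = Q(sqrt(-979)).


K = Q(sqrt(-979)). d mod 4 = 1, so D = disc(K) = d = -979
h(K) equals the number of primitive reduced positive-definite forms (a, b, c) = a*x^2 + b*x*y + c*y^2 with b^2 - 4ac = D,
where reduced means |b| <= a <= c, with b >= 0 whenever |b| = a or a = c, and primitive means gcd(a, b, c) = 1.
Reduced forces 3a^2 <= |D| = 979, so 1 <= a <= 18; b must have the parity of D, and c = (b^2 - D)/(4a) must be an integer >= a.
Enumerate a = 1..18, b in [-a, a]:
  a=1: (1, 1, 245)  [1]
  a=2..4: none
  a=5: (5, -1, 49), (5, 1, 49)  [2]
  a=6: none
  a=7: (7, -1, 35), (7, 1, 35)  [2]
  a=8..10: none
  a=11: (11, 11, 25)  [1]
  a=12: none
  a=13: (13, -3, 19), (13, 3, 19)  [2]
  a=14..18: none
Total reduced forms: 1 + 2 + 2 + 1 + 2 = 8
h = 8

8


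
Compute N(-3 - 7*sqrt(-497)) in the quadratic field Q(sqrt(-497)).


N(a + b*sqrt(d)) = a^2 - d*b^2
= (-3)^2 - (-497)*(-7)^2
= 9 + 24353
= 24362

24362


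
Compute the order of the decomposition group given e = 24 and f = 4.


|D_P| = e * f
= 24 * 4
= 96

96


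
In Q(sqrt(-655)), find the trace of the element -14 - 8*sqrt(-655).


Tr(a + b*sqrt(d)) = (a + b*sqrt(d)) + (a - b*sqrt(d)) = 2a
= 2 * (-14)
= -28

-28


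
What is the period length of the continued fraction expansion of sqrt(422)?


Run the CF algorithm for sqrt(422).
a_0 = floor(sqrt(422)) = 20; set m_0=0, q_0=1.
Recurrence: m' = q*a - m,  q' = (d - m'^2)/q,  a' = floor((a_0 + m')/q').
  step 1: m=20, q=22, a=1
  step 2: m=2, q=19, a=1
  step 3: m=17, q=7, a=5
  step 4: m=18, q=14, a=2
  step 5: m=10, q=23, a=1
  step 6: m=13, q=11, a=3
  step 7: m=20, q=2, a=20
  step 8: m=20, q=11, a=3
  step 9: m=13, q=23, a=1
  step 10: m=10, q=14, a=2
  step 11: m=18, q=7, a=5
  step 12: m=17, q=19, a=1
  step 13: m=2, q=22, a=1
  step 14: m=20, q=1, a=40
a_14 = 2*a_0 = 40, so the period closes here.
sqrt(422) = [20; 1, 1, 5, 2, 1, 3, 20, 3, 1, 2, 5, 1, 1, 40]
Period length = 14

14


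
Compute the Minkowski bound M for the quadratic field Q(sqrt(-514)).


d = -514, d mod 4 = 2, so disc(K) = 4d = -2056; |disc(K)| = 2056
Imaginary quadratic field, so n = 2, s = r2 = 1, r1 = 0
M = (n!/n^n) * (4/pi)^s * sqrt(|disc(K)|) = (2!/2^2) * (4/pi)^1 * sqrt(2056)
= 0.5 * 1.273240 * 45.343136
= 28.8663

28.8663


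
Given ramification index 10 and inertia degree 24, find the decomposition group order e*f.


|D_P| = e * f
= 10 * 24
= 240

240


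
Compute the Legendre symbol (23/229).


p = 229 is prime, so compute (23/229) with the reciprocity algorithm (Jacobi-symbol steps: pull out 2s via (2/n), flip via reciprocity, reduce):
  reciprocity: (23/229) -> +(229/23)
  reduce: (22/23)
  pull out 2: (2/23) = +1  (since 23 mod 8 = 7)
  reciprocity: (11/23) -> -(23/11)
  reduce: (1/11)
  (1/11) = 1
Product of signs = -1
(23/229) = -1

-1


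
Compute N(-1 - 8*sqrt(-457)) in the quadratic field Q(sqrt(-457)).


N(a + b*sqrt(d)) = a^2 - d*b^2
= (-1)^2 - (-457)*(-8)^2
= 1 + 29248
= 29249

29249


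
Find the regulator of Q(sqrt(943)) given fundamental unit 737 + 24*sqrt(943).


epsilon = 737 + 24*sqrt(943)
= 1473.9993
R = ln(1473.9993)
= 7.2957

7.2957


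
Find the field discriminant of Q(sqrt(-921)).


For K = Q(sqrt(d)) with d squarefree: disc(K) = d if d = 1 mod 4, and disc(K) = 4d if d = 2 or 3 mod 4.
Here d = -921, and d mod 4 = 3.
d = 3 mod 4, not 1 (O_K = Z[sqrt(d)]), so disc(K) = 4d = 4 * (-921) = -3684

-3684


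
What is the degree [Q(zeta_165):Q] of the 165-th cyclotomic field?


The degree equals Euler's totient phi(165).
165 = 3 * 5 * 11
phi(165) = 80

80


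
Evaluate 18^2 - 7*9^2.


x^2 - d*y^2
= 18^2 - 7*9^2
= 324 - 567
= -243

-243


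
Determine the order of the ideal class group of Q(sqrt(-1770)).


K = Q(sqrt(-1770)). d mod 4 = 2, so D = disc(K) = 4d = -7080
h(K) equals the number of primitive reduced positive-definite forms (a, b, c) = a*x^2 + b*x*y + c*y^2 with b^2 - 4ac = D,
where reduced means |b| <= a <= c, with b >= 0 whenever |b| = a or a = c, and primitive means gcd(a, b, c) = 1.
Reduced forces 3a^2 <= |D| = 7080, so 1 <= a <= 48; b must have the parity of D, and c = (b^2 - D)/(4a) must be an integer >= a.
Enumerate a = 1..48, b in [-a, a]:
  a=1: (1, 0, 1770)  [1]
  a=2: (2, 0, 885)  [1]
  a=3: (3, 0, 590)  [1]
  a=4: none
  a=5: (5, 0, 354)  [1]
  a=6: (6, 0, 295)  [1]
  a=7: (7, -2, 253), (7, 2, 253)  [2]
  a=8..9: none
  a=10: (10, 0, 177)  [1]
  a=11: (11, -2, 161), (11, 2, 161)  [2]
  a=12..13: none
  a=14: (14, -12, 129), (14, 12, 129)  [2]
  a=15: (15, 0, 118)  [1]
  a=16: none
  a=17: (17, -14, 107), (17, 14, 107)  [2]
  a=18: none
  a=19: (19, -8, 94), (19, 8, 94)  [2]
  a=20: none
  a=21: (21, -12, 86), (21, 12, 86)  [2]
  a=22: (22, -20, 85), (22, 20, 85)  [2]
  a=23: (23, -2, 77), (23, 2, 77)  [2]
  a=24..28: none
  a=29: (29, -24, 66), (29, 24, 66)  [2]
  a=30: (30, 0, 59)  [1]
  a=31: (31, -22, 61), (31, 22, 61)  [2]
  a=32: none
  a=33: (33, -24, 58), (33, 24, 58)  [2]
  a=34: (34, -20, 55), (34, 20, 55)  [2]
  a=35: (35, -30, 57), (35, 30, 57)  [2]
  a=36..37: none
  a=38: (38, -8, 47), (38, 8, 47)  [2]
  a=39..41: none
  a=42: (42, -12, 43), (42, 12, 43)  [2]
  a=43..45: none
  a=46: (46, -44, 49), (46, 44, 49)  [2]
  a=47..48: none
Total reduced forms: 1 + 1 + 1 + 1 + 1 + 2 + 1 + 2 + 2 + 1 + 2 + 2 + 2 + 2 + 2 + 2 + 1 + 2 + 2 + 2 + 2 + 2 + 2 + 2 = 40
h = 40

40


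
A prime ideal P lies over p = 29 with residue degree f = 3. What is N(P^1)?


N(P^a) = p^(a*f)
= 29^(1*3)
= 29^3
= 24389

24389


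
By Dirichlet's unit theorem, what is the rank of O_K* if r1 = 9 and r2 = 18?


By Dirichlet's unit theorem:
rank = r1 + r2 - 1
= 9 + 18 - 1
= 26

26


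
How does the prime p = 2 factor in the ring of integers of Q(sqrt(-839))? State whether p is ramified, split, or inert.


K = Q(sqrt(-839)). Since d mod 4 = 1, disc(K) = -839.
Check p | disc: -839 mod 2 = 1.
p=2 does not divide disc (d is 1 mod 4). 2 splits iff d = 1 mod 8.
d mod 8 = 1, so (d/2) = 1.
(d/p) = 1, so p splits: (p) = P*P' with e=1, f=1, g=2.
Therefore p is split.

split


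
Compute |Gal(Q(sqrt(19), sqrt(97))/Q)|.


The 2 square roots of distinct primes are multiplicatively independent over Q,
so [K:Q] = 2^2 and Gal(K/Q) is isomorphic to (Z/2Z)^2.
|Gal| = 2^2 = 4

4


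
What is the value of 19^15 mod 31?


p = 31 is prime and the exponent is (p-1)/2 = 15, so by Euler's criterion 19^15 = (19/31) = +1 or -1 mod 31.
Compute by square-and-multiply:
  15 = 8 + 4 + 2 + 1 (binary 1111)
  Repeated squaring mod 31: 19^1 = 19, 19^2 = 20, 19^4 = 28, 19^8 = 9
  19^15 = 19^8 * 19^4 * 19^2 * 19^1 = 9 * 28 * 20 * 19 mod 31
    9 * 28 = 252 = 4 mod 31
    4 * 20 = 80 = 18 mod 31
    18 * 19 = 342 = 1 mod 31
  19^15 = 1 mod 31
Result 1: 19 is a quadratic residue mod 31.
19^15 mod 31 = 1

1


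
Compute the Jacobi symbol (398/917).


Compute (398/917) via quadratic reciprocity:
  pull out 2: (2/917) = -1  (since 917 mod 8 = 5)
  reciprocity: (199/917) -> +(917/199)
  reduce: (121/199)
  reciprocity: (121/199) -> +(199/121)
  reduce: (78/121)
  pull out 2: (2/121) = +1  (since 121 mod 8 = 1)
  reciprocity: (39/121) -> +(121/39)
  reduce: (4/39)
  pull out 2: (2/39) = +1  (since 39 mod 8 = 7)
  pull out 2: (2/39) = +1  (since 39 mod 8 = 7)
  (1/39) = 1
Product of signs = -1

-1


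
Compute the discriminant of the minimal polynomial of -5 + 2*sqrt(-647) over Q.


The element -5 + 2*sqrt(-647) has minimal polynomial:
x^2 + 10*x + 2613
Discriminant = (10)^2 - 4*(2613)
= 100 - 10452
= -10352

-10352


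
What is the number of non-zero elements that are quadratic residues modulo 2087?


For prime p, the number of non-zero quadratic residues is (p-1)/2.
= (2087-1)/2
= 1043

1043


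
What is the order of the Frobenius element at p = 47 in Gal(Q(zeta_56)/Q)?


The Frobenius at p in Gal(Q(zeta_n)/Q) = (Z/nZ)* is the class of p, so its order is ord_56(47), the smallest k >= 1 with 47^k = 1 mod 56.
n = 56 = 2^3 * 7, phi(56) = 24; the order divides phi(n).
Divisors of 24: 1, 2, 3, 4, 6, 8, 12, 24
Repeated squaring mod 56: 47^1 = 47, 47^2 = 25, 47^4 = 9, 47^8 = 25, 47^16 = 9
Test divisors in increasing order:
  k=1: 47^1 = 47 mod 56
  k=2: 47^2 = 25 mod 56
  k=3: 47^3 = 25 * 47 = 55 mod 56
  k=4: 47^4 = 9 mod 56
  k=6: 47^6 = 9 * 25 = 1 mod 56  <- first divisor giving 1
Order = 6

6


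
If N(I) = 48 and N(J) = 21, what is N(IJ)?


N(IJ) = N(I) * N(J)
= 48 * 21
= 1008

1008


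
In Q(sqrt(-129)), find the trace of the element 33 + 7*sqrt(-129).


Tr(a + b*sqrt(d)) = (a + b*sqrt(d)) + (a - b*sqrt(d)) = 2a
= 2 * (33)
= 66

66


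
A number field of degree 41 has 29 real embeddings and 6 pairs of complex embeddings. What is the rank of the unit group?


By Dirichlet's unit theorem:
rank = r1 + r2 - 1
= 29 + 6 - 1
= 34

34


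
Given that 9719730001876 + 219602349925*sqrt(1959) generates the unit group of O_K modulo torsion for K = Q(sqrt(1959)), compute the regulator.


epsilon = 9719730001876 + 219602349925*sqrt(1959)
= 1.9439e+13
R = ln(1.9439e+13)
= 30.5983

30.5983


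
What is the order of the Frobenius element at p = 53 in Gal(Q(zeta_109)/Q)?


The Frobenius at p in Gal(Q(zeta_n)/Q) = (Z/nZ)* is the class of p, so its order is ord_109(53), the smallest k >= 1 with 53^k = 1 mod 109.
n = 109 = 109, phi(109) = 108; the order divides phi(n).
Divisors of 108: 1, 2, 3, 4, 6, 9, 12, 18, 27, 36, 54, 108
Repeated squaring mod 109: 53^1 = 53, 53^2 = 84, 53^4 = 80, 53^8 = 78, 53^16 = 89, 53^32 = 73, 53^64 = 97
Test divisors in increasing order:
  k=1: 53^1 = 53 mod 109
  k=2: 53^2 = 84 mod 109
  k=3: 53^3 = 84 * 53 = 92 mod 109
  k=4: 53^4 = 80 mod 109
  k=6: 53^6 = 80 * 84 = 71 mod 109
  k=9: 53^9 = 78 * 53 = 101 mod 109
  k=12: 53^12 = 78 * 80 = 27 mod 109
  k=18: 53^18 = 89 * 84 = 64 mod 109
  k=27: 53^27 = 89 * 78 * 84 * 53 = 33 mod 109
  k=36: 53^36 = 73 * 80 = 63 mod 109
  k=54: 53^54 = 73 * 89 * 80 * 84 = 108 mod 109
  k=108: 53^108 = 97 * 73 * 78 * 80 = 1 mod 109  <- first divisor giving 1
Order = 108

108


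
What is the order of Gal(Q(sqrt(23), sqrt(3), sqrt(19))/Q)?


The 3 square roots of distinct primes are multiplicatively independent over Q,
so [K:Q] = 2^3 and Gal(K/Q) is isomorphic to (Z/2Z)^3.
|Gal| = 2^3 = 8

8


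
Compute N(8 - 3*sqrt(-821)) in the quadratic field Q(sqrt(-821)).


N(a + b*sqrt(d)) = a^2 - d*b^2
= (8)^2 - (-821)*(-3)^2
= 64 + 7389
= 7453

7453


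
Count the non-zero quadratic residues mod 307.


For prime p, the number of non-zero quadratic residues is (p-1)/2.
= (307-1)/2
= 153

153


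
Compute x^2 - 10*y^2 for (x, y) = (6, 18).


x^2 - d*y^2
= 6^2 - 10*18^2
= 36 - 3240
= -3204

-3204


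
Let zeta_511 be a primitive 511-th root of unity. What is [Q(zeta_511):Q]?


The degree equals Euler's totient phi(511).
511 = 7 * 73
phi(511) = 432

432


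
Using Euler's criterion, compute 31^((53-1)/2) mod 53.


p = 53 is prime and the exponent is (p-1)/2 = 26, so by Euler's criterion 31^26 = (31/53) = +1 or -1 mod 53.
Compute by square-and-multiply:
  26 = 16 + 8 + 2 (binary 11010)
  Repeated squaring mod 53: 31^1 = 31, 31^2 = 7, 31^4 = 49, 31^8 = 16, 31^16 = 44
  31^26 = 31^16 * 31^8 * 31^2 = 44 * 16 * 7 mod 53
    44 * 16 = 704 = 15 mod 53
    15 * 7 = 105 = 52 mod 53
  31^26 = 52 mod 53
Result 52 = p - 1 = -1 mod 53: 31 is a quadratic non-residue mod 53. As a residue in [0, p-1] the value is 52.
31^26 mod 53 = 52

52


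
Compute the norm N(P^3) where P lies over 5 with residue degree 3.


N(P^a) = p^(a*f)
= 5^(3*3)
= 5^9
= 1953125

1953125


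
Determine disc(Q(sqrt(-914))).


For K = Q(sqrt(d)) with d squarefree: disc(K) = d if d = 1 mod 4, and disc(K) = 4d if d = 2 or 3 mod 4.
Here d = -914, and d mod 4 = 2.
d = 2 mod 4, not 1 (O_K = Z[sqrt(d)]), so disc(K) = 4d = 4 * (-914) = -3656

-3656


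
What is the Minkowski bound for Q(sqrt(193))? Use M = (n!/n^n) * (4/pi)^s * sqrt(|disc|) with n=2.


d = 193, d mod 4 = 1, so disc(K) = d = 193; |disc(K)| = 193
Real quadratic field, so n = 2, s = r2 = 0, r1 = 2
M = (n!/n^n) * (4/pi)^s * sqrt(|disc(K)|) = (2!/2^2) * (4/pi)^0 * sqrt(193)
= 0.5 * 1.000000 * 13.892444
= 6.9462

6.9462


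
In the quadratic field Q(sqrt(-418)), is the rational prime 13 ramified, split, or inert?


K = Q(sqrt(-418)). Since d mod 4 = 2, disc(K) = -1672.
Check p | disc: -1672 mod 13 = 5.
p does not divide disc. Compute Legendre symbol (d/p):
11^((13-1)/2) mod 13 = -1
(d/p) = -1, so p is inert: (p) stays prime with e=1, f=2, g=1.
Therefore p is inert.

inert


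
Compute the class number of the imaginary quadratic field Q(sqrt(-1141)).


K = Q(sqrt(-1141)). d mod 4 = 3, so D = disc(K) = 4d = -4564
h(K) equals the number of primitive reduced positive-definite forms (a, b, c) = a*x^2 + b*x*y + c*y^2 with b^2 - 4ac = D,
where reduced means |b| <= a <= c, with b >= 0 whenever |b| = a or a = c, and primitive means gcd(a, b, c) = 1.
Reduced forces 3a^2 <= |D| = 4564, so 1 <= a <= 39; b must have the parity of D, and c = (b^2 - D)/(4a) must be an integer >= a.
Enumerate a = 1..39, b in [-a, a]:
  a=1: (1, 0, 1141)  [1]
  a=2: (2, 2, 571)  [1]
  a=3..4: none
  a=5: (5, -4, 229), (5, 4, 229)  [2]
  a=6: none
  a=7: (7, 0, 163)  [1]
  a=8..9: none
  a=10: (10, -6, 115), (10, 6, 115)  [2]
  a=11: (11, -10, 106), (11, 10, 106)  [2]
  a=12: none
  a=13: (13, -8, 89), (13, 8, 89)  [2]
  a=14: (14, 14, 85)  [1]
  a=15..16: none
  a=17: (17, -14, 70), (17, 14, 70)  [2]
  a=18..21: none
  a=22: (22, -10, 53), (22, 10, 53)  [2]
  a=23: (23, -6, 50), (23, 6, 50)  [2]
  a=24: none
  a=25: (25, -6, 46), (25, 6, 46)  [2]
  a=26: (26, -18, 47), (26, 18, 47)  [2]
  a=27..33: none
  a=34: (34, -14, 35), (34, 14, 35)  [2]
  a=35..39: none
Total reduced forms: 1 + 1 + 2 + 1 + 2 + 2 + 2 + 1 + 2 + 2 + 2 + 2 + 2 + 2 = 24
h = 24

24


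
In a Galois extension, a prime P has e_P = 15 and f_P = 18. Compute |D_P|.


|D_P| = e * f
= 15 * 18
= 270

270


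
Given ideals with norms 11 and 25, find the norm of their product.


N(IJ) = N(I) * N(J)
= 11 * 25
= 275

275


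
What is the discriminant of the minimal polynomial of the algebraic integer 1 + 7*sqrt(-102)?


The element 1 + 7*sqrt(-102) has minimal polynomial:
x^2 - 2*x + 4999
Discriminant = (-2)^2 - 4*(4999)
= 4 - 19996
= -19992

-19992


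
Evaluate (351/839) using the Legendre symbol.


p = 839 is prime, so compute (351/839) with the reciprocity algorithm (Jacobi-symbol steps: pull out 2s via (2/n), flip via reciprocity, reduce):
  reciprocity: (351/839) -> -(839/351)
  reduce: (137/351)
  reciprocity: (137/351) -> +(351/137)
  reduce: (77/137)
  reciprocity: (77/137) -> +(137/77)
  reduce: (60/77)
  pull out 2: (2/77) = -1  (since 77 mod 8 = 5)
  pull out 2: (2/77) = -1  (since 77 mod 8 = 5)
  reciprocity: (15/77) -> +(77/15)
  reduce: (2/15)
  pull out 2: (2/15) = +1  (since 15 mod 8 = 7)
  (1/15) = 1
Product of signs = -1
(351/839) = -1

-1


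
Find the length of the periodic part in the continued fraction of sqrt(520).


Run the CF algorithm for sqrt(520).
a_0 = floor(sqrt(520)) = 22; set m_0=0, q_0=1.
Recurrence: m' = q*a - m,  q' = (d - m'^2)/q,  a' = floor((a_0 + m')/q').
  step 1: m=22, q=36, a=1
  step 2: m=14, q=9, a=4
  step 3: m=22, q=4, a=11
  step 4: m=22, q=9, a=4
  step 5: m=14, q=36, a=1
  step 6: m=22, q=1, a=44
a_6 = 2*a_0 = 44, so the period closes here.
sqrt(520) = [22; 1, 4, 11, 4, 1, 44]
Period length = 6

6


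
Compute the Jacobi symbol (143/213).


Compute (143/213) via quadratic reciprocity:
  reciprocity: (143/213) -> +(213/143)
  reduce: (70/143)
  pull out 2: (2/143) = +1  (since 143 mod 8 = 7)
  reciprocity: (35/143) -> -(143/35)
  reduce: (3/35)
  reciprocity: (3/35) -> -(35/3)
  reduce: (2/3)
  pull out 2: (2/3) = -1  (since 3 mod 8 = 3)
  (1/3) = 1
Product of signs = -1

-1


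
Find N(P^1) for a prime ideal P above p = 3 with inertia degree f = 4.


N(P^a) = p^(a*f)
= 3^(1*4)
= 3^4
= 81

81


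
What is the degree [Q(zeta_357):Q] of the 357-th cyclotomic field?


The degree equals Euler's totient phi(357).
357 = 3 * 7 * 17
phi(357) = 192

192


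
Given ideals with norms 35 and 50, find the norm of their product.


N(IJ) = N(I) * N(J)
= 35 * 50
= 1750

1750


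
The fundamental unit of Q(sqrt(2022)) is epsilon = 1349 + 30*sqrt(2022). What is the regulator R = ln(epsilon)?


epsilon = 1349 + 30*sqrt(2022)
= 2697.9996
R = ln(2697.9996)
= 7.9003

7.9003


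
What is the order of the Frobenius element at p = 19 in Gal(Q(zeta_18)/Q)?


The Frobenius at p in Gal(Q(zeta_n)/Q) = (Z/nZ)* is the class of p, so its order is ord_18(19), the smallest k >= 1 with 19^k = 1 mod 18.
n = 18 = 2 * 3^2, phi(18) = 6; the order divides phi(n).
Divisors of 6: 1, 2, 3, 6
Repeated squaring mod 18: 19^1 = 1, 19^2 = 1, 19^4 = 1
Test divisors in increasing order:
  k=1: 19^1 = 1 mod 18  <- first divisor giving 1
Order = 1

1


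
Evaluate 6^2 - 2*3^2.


x^2 - d*y^2
= 6^2 - 2*3^2
= 36 - 18
= 18

18


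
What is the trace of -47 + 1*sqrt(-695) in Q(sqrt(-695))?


Tr(a + b*sqrt(d)) = (a + b*sqrt(d)) + (a - b*sqrt(d)) = 2a
= 2 * (-47)
= -94

-94


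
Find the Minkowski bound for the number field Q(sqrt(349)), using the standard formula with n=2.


d = 349, d mod 4 = 1, so disc(K) = d = 349; |disc(K)| = 349
Real quadratic field, so n = 2, s = r2 = 0, r1 = 2
M = (n!/n^n) * (4/pi)^s * sqrt(|disc(K)|) = (2!/2^2) * (4/pi)^0 * sqrt(349)
= 0.5 * 1.000000 * 18.681542
= 9.3408

9.3408


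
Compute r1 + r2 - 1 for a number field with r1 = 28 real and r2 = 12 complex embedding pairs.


By Dirichlet's unit theorem:
rank = r1 + r2 - 1
= 28 + 12 - 1
= 39

39


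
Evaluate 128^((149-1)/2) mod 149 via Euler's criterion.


p = 149 is prime and the exponent is (p-1)/2 = 74, so by Euler's criterion 128^74 = (128/149) = +1 or -1 mod 149.
Compute by square-and-multiply:
  74 = 64 + 8 + 2 (binary 1001010)
  Repeated squaring mod 149: 128^1 = 128, 128^2 = 143, 128^4 = 36, 128^8 = 104, 128^16 = 88, 128^32 = 145, 128^64 = 16
  128^74 = 128^64 * 128^8 * 128^2 = 16 * 104 * 143 mod 149
    16 * 104 = 1664 = 25 mod 149
    25 * 143 = 3575 = 148 mod 149
  128^74 = 148 mod 149
Result 148 = p - 1 = -1 mod 149: 128 is a quadratic non-residue mod 149. As a residue in [0, p-1] the value is 148.
128^74 mod 149 = 148

148


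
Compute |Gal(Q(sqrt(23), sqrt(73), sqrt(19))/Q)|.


The 3 square roots of distinct primes are multiplicatively independent over Q,
so [K:Q] = 2^3 and Gal(K/Q) is isomorphic to (Z/2Z)^3.
|Gal| = 2^3 = 8

8


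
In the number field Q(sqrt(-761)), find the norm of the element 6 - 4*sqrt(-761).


N(a + b*sqrt(d)) = a^2 - d*b^2
= (6)^2 - (-761)*(-4)^2
= 36 + 12176
= 12212

12212


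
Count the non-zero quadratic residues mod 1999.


For prime p, the number of non-zero quadratic residues is (p-1)/2.
= (1999-1)/2
= 999

999


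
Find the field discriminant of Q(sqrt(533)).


For K = Q(sqrt(d)) with d squarefree: disc(K) = d if d = 1 mod 4, and disc(K) = 4d if d = 2 or 3 mod 4.
Here d = 533, and d mod 4 = 1.
d = 1 mod 4 (O_K = Z[(1+sqrt(d))/2]), so disc(K) = d = 533

533


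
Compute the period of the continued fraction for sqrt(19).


Run the CF algorithm for sqrt(19).
a_0 = floor(sqrt(19)) = 4; set m_0=0, q_0=1.
Recurrence: m' = q*a - m,  q' = (d - m'^2)/q,  a' = floor((a_0 + m')/q').
  step 1: m=4, q=3, a=2
  step 2: m=2, q=5, a=1
  step 3: m=3, q=2, a=3
  step 4: m=3, q=5, a=1
  step 5: m=2, q=3, a=2
  step 6: m=4, q=1, a=8
a_6 = 2*a_0 = 8, so the period closes here.
sqrt(19) = [4; 2, 1, 3, 1, 2, 8]
Period length = 6

6


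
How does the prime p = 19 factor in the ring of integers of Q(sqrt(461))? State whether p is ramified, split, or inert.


K = Q(sqrt(461)). Since d mod 4 = 1, disc(K) = 461.
Check p | disc: 461 mod 19 = 5.
p does not divide disc. Compute Legendre symbol (d/p):
5^((19-1)/2) mod 19 = 1
(d/p) = 1, so p splits: (p) = P*P' with e=1, f=1, g=2.
Therefore p is split.

split


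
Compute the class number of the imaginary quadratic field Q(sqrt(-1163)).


K = Q(sqrt(-1163)). d mod 4 = 1, so D = disc(K) = d = -1163
h(K) equals the number of primitive reduced positive-definite forms (a, b, c) = a*x^2 + b*x*y + c*y^2 with b^2 - 4ac = D,
where reduced means |b| <= a <= c, with b >= 0 whenever |b| = a or a = c, and primitive means gcd(a, b, c) = 1.
Reduced forces 3a^2 <= |D| = 1163, so 1 <= a <= 19; b must have the parity of D, and c = (b^2 - D)/(4a) must be an integer >= a.
Enumerate a = 1..19, b in [-a, a]:
  a=1: (1, 1, 291)  [1]
  a=2: none
  a=3: (3, -1, 97), (3, 1, 97)  [2]
  a=4..8: none
  a=9: (9, -5, 33), (9, 5, 33)  [2]
  a=10: none
  a=11: (11, -5, 27), (11, 5, 27)  [2]
  a=12..19: none
Total reduced forms: 1 + 2 + 2 + 2 = 7
h = 7

7


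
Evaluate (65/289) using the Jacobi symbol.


Compute (65/289) via quadratic reciprocity:
  reciprocity: (65/289) -> +(289/65)
  reduce: (29/65)
  reciprocity: (29/65) -> +(65/29)
  reduce: (7/29)
  reciprocity: (7/29) -> +(29/7)
  reduce: (1/7)
  (1/7) = 1
Product of signs = 1

1


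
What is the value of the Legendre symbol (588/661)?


p = 661 is prime, so compute (588/661) with the reciprocity algorithm (Jacobi-symbol steps: pull out 2s via (2/n), flip via reciprocity, reduce):
  pull out 2: (2/661) = -1  (since 661 mod 8 = 5)
  pull out 2: (2/661) = -1  (since 661 mod 8 = 5)
  reciprocity: (147/661) -> +(661/147)
  reduce: (73/147)
  reciprocity: (73/147) -> +(147/73)
  reduce: (1/73)
  (1/73) = 1
Product of signs = 1
(588/661) = 1

1


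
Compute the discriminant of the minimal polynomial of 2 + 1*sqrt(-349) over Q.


The element 2 + 1*sqrt(-349) has minimal polynomial:
x^2 - 4*x + 353
Discriminant = (-4)^2 - 4*(353)
= 16 - 1412
= -1396

-1396


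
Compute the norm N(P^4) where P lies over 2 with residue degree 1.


N(P^a) = p^(a*f)
= 2^(4*1)
= 2^4
= 16

16


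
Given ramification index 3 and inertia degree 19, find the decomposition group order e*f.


|D_P| = e * f
= 3 * 19
= 57

57


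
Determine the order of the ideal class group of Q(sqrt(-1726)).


K = Q(sqrt(-1726)). d mod 4 = 2, so D = disc(K) = 4d = -6904
h(K) equals the number of primitive reduced positive-definite forms (a, b, c) = a*x^2 + b*x*y + c*y^2 with b^2 - 4ac = D,
where reduced means |b| <= a <= c, with b >= 0 whenever |b| = a or a = c, and primitive means gcd(a, b, c) = 1.
Reduced forces 3a^2 <= |D| = 6904, so 1 <= a <= 47; b must have the parity of D, and c = (b^2 - D)/(4a) must be an integer >= a.
Enumerate a = 1..47, b in [-a, a]:
  a=1: (1, 0, 1726)  [1]
  a=2: (2, 0, 863)  [1]
  a=3..4: none
  a=5: (5, -4, 346), (5, 4, 346)  [2]
  a=6..9: none
  a=10: (10, -4, 173), (10, 4, 173)  [2]
  a=11: (11, -2, 157), (11, 2, 157)  [2]
  a=12: none
  a=13: (13, -8, 134), (13, 8, 134)  [2]
  a=14..16: none
  a=17: (17, -10, 103), (17, 10, 103)  [2]
  a=18..21: none
  a=22: (22, -20, 83), (22, 20, 83)  [2]
  a=23..24: none
  a=25: (25, -14, 71), (25, 14, 71)  [2]
  a=26: (26, -8, 67), (26, 8, 67)  [2]
  a=27..30: none
  a=31: (31, -28, 62), (31, 28, 62)  [2]
  a=32..33: none
  a=34: (34, -24, 55), (34, 24, 55)  [2]
  a=35..40: none
  a=41: (41, -36, 50), (41, 36, 50)  [2]
  a=42..47: none
Total reduced forms: 1 + 1 + 2 + 2 + 2 + 2 + 2 + 2 + 2 + 2 + 2 + 2 + 2 = 24
h = 24

24


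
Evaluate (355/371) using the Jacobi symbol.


Compute (355/371) via quadratic reciprocity:
  reciprocity: (355/371) -> -(371/355)
  reduce: (16/355)
  pull out 2: (2/355) = -1  (since 355 mod 8 = 3)
  pull out 2: (2/355) = -1  (since 355 mod 8 = 3)
  pull out 2: (2/355) = -1  (since 355 mod 8 = 3)
  pull out 2: (2/355) = -1  (since 355 mod 8 = 3)
  (1/355) = 1
Product of signs = -1

-1


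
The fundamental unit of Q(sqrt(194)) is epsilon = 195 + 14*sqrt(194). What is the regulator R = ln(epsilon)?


epsilon = 195 + 14*sqrt(194)
= 389.9974
R = ln(389.9974)
= 5.9661

5.9661


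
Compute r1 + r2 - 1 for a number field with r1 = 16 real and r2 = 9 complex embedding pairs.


By Dirichlet's unit theorem:
rank = r1 + r2 - 1
= 16 + 9 - 1
= 24

24


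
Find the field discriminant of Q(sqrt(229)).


For K = Q(sqrt(d)) with d squarefree: disc(K) = d if d = 1 mod 4, and disc(K) = 4d if d = 2 or 3 mod 4.
Here d = 229, and d mod 4 = 1.
d = 1 mod 4 (O_K = Z[(1+sqrt(d))/2]), so disc(K) = d = 229

229


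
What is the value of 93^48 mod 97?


p = 97 is prime and the exponent is (p-1)/2 = 48, so by Euler's criterion 93^48 = (93/97) = +1 or -1 mod 97.
Compute by square-and-multiply:
  48 = 32 + 16 (binary 110000)
  Repeated squaring mod 97: 93^1 = 93, 93^2 = 16, 93^4 = 62, 93^8 = 61, 93^16 = 35, 93^32 = 61
  93^48 = 93^32 * 93^16 = 61 * 35 mod 97
    61 * 35 = 2135 = 1 mod 97
  93^48 = 1 mod 97
Result 1: 93 is a quadratic residue mod 97.
93^48 mod 97 = 1

1


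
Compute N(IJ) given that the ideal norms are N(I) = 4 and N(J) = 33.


N(IJ) = N(I) * N(J)
= 4 * 33
= 132

132


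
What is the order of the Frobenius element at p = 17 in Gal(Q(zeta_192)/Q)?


The Frobenius at p in Gal(Q(zeta_n)/Q) = (Z/nZ)* is the class of p, so its order is ord_192(17), the smallest k >= 1 with 17^k = 1 mod 192.
n = 192 = 2^6 * 3, phi(192) = 64; the order divides phi(n).
Divisors of 64: 1, 2, 4, 8, 16, 32, 64
Repeated squaring mod 192: 17^1 = 17, 17^2 = 97, 17^4 = 1, 17^8 = 1, 17^16 = 1, 17^32 = 1, 17^64 = 1
Test divisors in increasing order:
  k=1: 17^1 = 17 mod 192
  k=2: 17^2 = 97 mod 192
  k=4: 17^4 = 1 mod 192  <- first divisor giving 1
Order = 4

4
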